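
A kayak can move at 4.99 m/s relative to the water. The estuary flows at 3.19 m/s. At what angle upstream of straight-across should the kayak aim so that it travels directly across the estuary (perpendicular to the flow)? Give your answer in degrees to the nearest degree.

40°

To cancel the current, the upstream component of the kayak's velocity must equal the flow: 4.99 sin θ = 3.19.
sin θ = 3.19 / 4.99 = 0.6393.
θ = arcsin(0.6393) = 39.738°.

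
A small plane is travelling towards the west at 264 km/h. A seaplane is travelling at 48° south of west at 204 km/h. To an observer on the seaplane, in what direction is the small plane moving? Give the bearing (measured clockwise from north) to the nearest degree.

320°

Taking east as x and north as y: small plane velocity = (-264.000, 0.000) km/h; seaplane velocity = (-136.503, -151.602) km/h.
Velocity of small plane relative to seaplane = (-264.000, 0.000) − (-136.503, -151.602) = (-127.497, 151.602) km/h.
Bearing = atan2(-127.50, 151.60) = 319.94° clockwise from north.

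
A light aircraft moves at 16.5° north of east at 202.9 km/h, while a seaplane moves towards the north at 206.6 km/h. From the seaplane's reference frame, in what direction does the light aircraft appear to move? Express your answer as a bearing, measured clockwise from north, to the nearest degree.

Taking east as x and north as y: light aircraft velocity = (194.545, 57.627) km/h; seaplane velocity = (0.000, 206.600) km/h.
Velocity of light aircraft relative to seaplane = (194.545, 57.627) − (0.000, 206.600) = (194.545, -148.973) km/h.
Bearing = atan2(194.54, -148.97) = 127.44° clockwise from north.

127°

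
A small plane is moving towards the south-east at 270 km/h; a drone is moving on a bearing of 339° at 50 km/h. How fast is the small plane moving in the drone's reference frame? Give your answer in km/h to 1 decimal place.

Taking east as x and north as y: small plane velocity = (190.919, -190.919) km/h; drone velocity = (-17.918, 46.679) km/h.
Velocity of small plane relative to drone = (190.919, -190.919) − (-17.918, 46.679) = (208.837, -237.598) km/h.
Magnitude = |(208.837, -237.598)| = 316.332 km/h.

316.3 km/h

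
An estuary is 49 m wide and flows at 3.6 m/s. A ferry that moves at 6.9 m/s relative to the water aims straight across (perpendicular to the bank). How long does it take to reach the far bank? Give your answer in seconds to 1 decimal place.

The component of the ferry's velocity perpendicular to the bank is 6.9 m/s.
The flow acts along the bank and has no component across it.
Time = 49 / 6.900 = 7.101 s.

7.1 s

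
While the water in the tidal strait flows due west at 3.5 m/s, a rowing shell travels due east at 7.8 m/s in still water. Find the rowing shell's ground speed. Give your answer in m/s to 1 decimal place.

Taking east as x and north as y: velocity relative to the water = (7.800, 0.000) m/s; the water relative to ground = (-3.500, 0.000) m/s.
Velocity relative to ground = (7.800, 0.000) + (-3.500, 0.000) = (4.300, 0.000) m/s.
Speed = |(4.300, 0.000)| = 4.300 m/s.

4.3 m/s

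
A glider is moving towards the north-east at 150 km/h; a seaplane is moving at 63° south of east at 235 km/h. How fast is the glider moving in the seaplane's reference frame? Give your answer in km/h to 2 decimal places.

315.45 km/h

Taking east as x and north as y: glider velocity = (106.066, 106.066) km/h; seaplane velocity = (106.688, -209.387) km/h.
Velocity of glider relative to seaplane = (106.066, 106.066) − (106.688, -209.387) = (-0.622, 315.453) km/h.
Magnitude = |(-0.622, 315.453)| = 315.453 km/h.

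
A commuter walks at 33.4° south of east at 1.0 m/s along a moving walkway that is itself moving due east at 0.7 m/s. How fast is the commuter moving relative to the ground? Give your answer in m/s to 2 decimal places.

Taking east as x and north as y: moving walkway velocity = (0.700, 0.000) m/s; commuter velocity relative to moving walkway = (0.835, -0.550) m/s.
Velocity relative to ground = (0.700, 0.000) + (0.835, -0.550) = (1.535, -0.550) m/s.
Speed = |(1.535, -0.550)| = 1.631 m/s.

1.63 m/s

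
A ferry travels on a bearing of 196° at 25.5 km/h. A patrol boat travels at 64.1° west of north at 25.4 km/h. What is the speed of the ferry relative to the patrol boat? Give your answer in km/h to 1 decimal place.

Taking east as x and north as y: ferry velocity = (-7.029, -24.512) km/h; patrol boat velocity = (-22.849, 11.095) km/h.
Velocity of ferry relative to patrol boat = (-7.029, -24.512) − (-22.849, 11.095) = (15.820, -35.607) km/h.
Magnitude = |(15.820, -35.607)| = 38.963 km/h.

39.0 km/h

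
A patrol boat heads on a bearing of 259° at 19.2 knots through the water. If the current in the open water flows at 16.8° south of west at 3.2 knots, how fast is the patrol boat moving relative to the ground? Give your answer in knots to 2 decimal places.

Taking east as x and north as y: velocity relative to the water = (-18.847, -3.664) knots; the water relative to ground = (-3.063, -0.925) knots.
Velocity relative to ground = (-18.847, -3.664) + (-3.063, -0.925) = (-21.911, -4.588) knots.
Speed = |(-21.911, -4.588)| = 22.386 knots.

22.39 knots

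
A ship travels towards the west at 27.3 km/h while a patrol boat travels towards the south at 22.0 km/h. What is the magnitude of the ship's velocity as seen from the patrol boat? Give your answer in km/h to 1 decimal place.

35.1 km/h

Taking east as x and north as y: ship velocity = (-27.300, 0.000) km/h; patrol boat velocity = (0.000, -22.000) km/h.
Velocity of ship relative to patrol boat = (-27.300, 0.000) − (0.000, -22.000) = (-27.300, 22.000) km/h.
Magnitude = |(-27.300, 22.000)| = 35.061 km/h.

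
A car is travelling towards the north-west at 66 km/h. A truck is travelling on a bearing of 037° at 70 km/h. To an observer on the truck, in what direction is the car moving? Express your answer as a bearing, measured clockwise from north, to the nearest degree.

Taking east as x and north as y: car velocity = (-46.669, 46.669) km/h; truck velocity = (42.127, 55.904) km/h.
Velocity of car relative to truck = (-46.669, 46.669) − (42.127, 55.904) = (-88.796, -9.235) km/h.
Bearing = atan2(-88.80, -9.24) = 264.06° clockwise from north.

264°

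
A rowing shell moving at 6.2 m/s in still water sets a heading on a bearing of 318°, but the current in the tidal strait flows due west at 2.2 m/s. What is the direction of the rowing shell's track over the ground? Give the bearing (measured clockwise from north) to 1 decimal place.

306.0°

Taking east as x and north as y: velocity relative to the water = (-4.149, 4.607) m/s; the water relative to ground = (-2.200, 0.000) m/s.
Velocity relative to ground = (-4.149, 4.607) + (-2.200, 0.000) = (-6.349, 4.607) m/s.
Bearing = atan2(-6.35, 4.61) = 305.97° clockwise from north.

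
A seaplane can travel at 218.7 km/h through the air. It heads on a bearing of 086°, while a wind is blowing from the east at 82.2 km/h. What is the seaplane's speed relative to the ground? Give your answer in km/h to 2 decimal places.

136.82 km/h

Taking east as x and north as y: velocity relative to the air = (218.167, 15.256) km/h; the air relative to ground = (-82.200, 0.000) km/h.
Velocity relative to ground = (218.167, 15.256) + (-82.200, 0.000) = (135.967, 15.256) km/h.
Speed = |(135.967, 15.256)| = 136.820 km/h.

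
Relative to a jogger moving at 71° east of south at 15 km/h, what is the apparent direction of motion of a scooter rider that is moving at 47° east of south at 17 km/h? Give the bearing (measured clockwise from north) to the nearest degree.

Taking east as x and north as y: scooter rider velocity = (12.433, -11.594) km/h; jogger velocity = (14.183, -4.884) km/h.
Velocity of scooter rider relative to jogger = (12.433, -11.594) − (14.183, -4.884) = (-1.750, -6.710) km/h.
Bearing = atan2(-1.75, -6.71) = 194.61° clockwise from north.

195°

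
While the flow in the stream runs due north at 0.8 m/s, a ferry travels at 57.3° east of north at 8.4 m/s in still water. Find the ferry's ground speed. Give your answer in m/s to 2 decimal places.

8.86 m/s

Taking east as x and north as y: velocity relative to the water = (7.069, 4.538) m/s; the water relative to ground = (0.000, 0.800) m/s.
Velocity relative to ground = (7.069, 4.538) + (0.000, 0.800) = (7.069, 5.338) m/s.
Speed = |(7.069, 5.338)| = 8.858 m/s.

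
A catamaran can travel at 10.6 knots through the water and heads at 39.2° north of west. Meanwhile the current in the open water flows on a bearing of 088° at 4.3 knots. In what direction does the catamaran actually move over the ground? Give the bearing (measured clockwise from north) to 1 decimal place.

Taking east as x and north as y: velocity relative to the water = (-8.214, 6.700) knots; the water relative to ground = (4.297, 0.150) knots.
Velocity relative to ground = (-8.214, 6.700) + (4.297, 0.150) = (-3.917, 6.850) knots.
Bearing = atan2(-3.92, 6.85) = 330.24° clockwise from north.

330.2°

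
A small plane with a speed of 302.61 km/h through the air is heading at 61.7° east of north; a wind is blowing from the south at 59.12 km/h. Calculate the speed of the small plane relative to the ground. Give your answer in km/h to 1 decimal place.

Taking east as x and north as y: velocity relative to the air = (266.441, 143.464) km/h; the air relative to ground = (0.000, 59.120) km/h.
Velocity relative to ground = (266.441, 143.464) + (0.000, 59.120) = (266.441, 202.584) km/h.
Speed = |(266.441, 202.584)| = 334.711 km/h.

334.7 km/h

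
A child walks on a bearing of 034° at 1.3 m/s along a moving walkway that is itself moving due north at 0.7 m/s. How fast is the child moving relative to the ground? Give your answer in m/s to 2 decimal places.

Taking east as x and north as y: moving walkway velocity = (0.000, 0.700) m/s; child velocity relative to moving walkway = (0.727, 1.078) m/s.
Velocity relative to ground = (0.000, 0.700) + (0.727, 1.078) = (0.727, 1.778) m/s.
Speed = |(0.727, 1.778)| = 1.921 m/s.

1.92 m/s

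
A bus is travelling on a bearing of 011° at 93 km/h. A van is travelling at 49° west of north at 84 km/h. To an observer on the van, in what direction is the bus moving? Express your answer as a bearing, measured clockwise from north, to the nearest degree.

Taking east as x and north as y: bus velocity = (17.745, 91.291) km/h; van velocity = (-63.396, 55.109) km/h.
Velocity of bus relative to van = (17.745, 91.291) − (-63.396, 55.109) = (81.141, 36.182) km/h.
Bearing = atan2(81.14, 36.18) = 65.97° clockwise from north.

066°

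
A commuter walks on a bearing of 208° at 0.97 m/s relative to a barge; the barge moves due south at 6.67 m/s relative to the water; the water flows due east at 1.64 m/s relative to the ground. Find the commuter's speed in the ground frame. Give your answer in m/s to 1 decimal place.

7.6 m/s

In east/north components (m/s): commuter relative to barge = (-0.455, -0.856); barge relative to water = (0.000, -6.670); water relative to ground = (1.640, 0.000).
Sum = (1.185, -7.526) m/s.
Speed = |(1.185, -7.526)| = 7.619 m/s.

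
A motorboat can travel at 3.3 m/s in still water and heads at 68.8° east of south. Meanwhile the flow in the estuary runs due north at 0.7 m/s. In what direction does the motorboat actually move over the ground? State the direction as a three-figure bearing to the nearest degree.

Taking east as x and north as y: velocity relative to the water = (3.077, -1.193) m/s; the water relative to ground = (0.000, 0.700) m/s.
Velocity relative to ground = (3.077, -1.193) + (0.000, 0.700) = (3.077, -0.493) m/s.
Bearing = atan2(3.08, -0.49) = 99.11° clockwise from north.

099°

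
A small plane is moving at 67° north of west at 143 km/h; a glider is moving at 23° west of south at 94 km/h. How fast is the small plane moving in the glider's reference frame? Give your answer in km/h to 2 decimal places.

219.00 km/h

Taking east as x and north as y: small plane velocity = (-55.875, 131.632) km/h; glider velocity = (-36.729, -86.527) km/h.
Velocity of small plane relative to glider = (-55.875, 131.632) − (-36.729, -86.527) = (-19.146, 218.160) km/h.
Magnitude = |(-19.146, 218.160)| = 218.998 km/h.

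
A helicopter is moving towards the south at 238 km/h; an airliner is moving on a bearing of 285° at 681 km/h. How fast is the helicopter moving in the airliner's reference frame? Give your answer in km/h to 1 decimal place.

777.4 km/h

Taking east as x and north as y: helicopter velocity = (0.000, -238.000) km/h; airliner velocity = (-657.795, 176.256) km/h.
Velocity of helicopter relative to airliner = (0.000, -238.000) − (-657.795, 176.256) = (657.795, -414.256) km/h.
Magnitude = |(657.795, -414.256)| = 777.369 km/h.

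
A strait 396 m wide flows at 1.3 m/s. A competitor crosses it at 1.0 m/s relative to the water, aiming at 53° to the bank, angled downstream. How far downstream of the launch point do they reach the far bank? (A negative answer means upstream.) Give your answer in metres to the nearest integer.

943 m

Perpendicular speed = 0.799 m/s; crossing time = 396 / 0.799 = 495.846 s.
Net downstream speed = 1.902 m/s.
Drift = 1.902 × 495.846 = 943.007 m (downstream).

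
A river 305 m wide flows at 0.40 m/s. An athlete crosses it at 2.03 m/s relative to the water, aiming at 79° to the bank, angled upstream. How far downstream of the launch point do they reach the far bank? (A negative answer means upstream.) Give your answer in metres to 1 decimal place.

Perpendicular speed = 1.993 m/s; crossing time = 305 / 1.993 = 153.058 s.
Net downstream speed = 0.013 m/s.
Drift = 0.013 × 153.058 = 1.937 m (downstream).

1.9 m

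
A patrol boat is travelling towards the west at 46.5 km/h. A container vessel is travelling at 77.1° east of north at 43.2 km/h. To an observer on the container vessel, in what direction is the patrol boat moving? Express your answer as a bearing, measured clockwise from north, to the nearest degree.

Taking east as x and north as y: patrol boat velocity = (-46.500, 0.000) km/h; container vessel velocity = (42.110, 9.644) km/h.
Velocity of patrol boat relative to container vessel = (-46.500, 0.000) − (42.110, 9.644) = (-88.610, -9.644) km/h.
Bearing = atan2(-88.61, -9.64) = 263.79° clockwise from north.

264°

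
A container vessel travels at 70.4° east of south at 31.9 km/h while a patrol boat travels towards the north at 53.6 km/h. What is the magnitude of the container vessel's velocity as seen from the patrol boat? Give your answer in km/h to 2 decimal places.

70.98 km/h

Taking east as x and north as y: container vessel velocity = (30.052, -10.701) km/h; patrol boat velocity = (0.000, 53.600) km/h.
Velocity of container vessel relative to patrol boat = (30.052, -10.701) − (0.000, 53.600) = (30.052, -64.301) km/h.
Magnitude = |(30.052, -64.301)| = 70.977 km/h.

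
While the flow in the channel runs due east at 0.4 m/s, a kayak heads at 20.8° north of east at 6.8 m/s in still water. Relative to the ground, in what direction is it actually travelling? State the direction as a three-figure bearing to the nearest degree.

070°

Taking east as x and north as y: velocity relative to the water = (6.357, 2.415) m/s; the water relative to ground = (0.400, 0.000) m/s.
Velocity relative to ground = (6.357, 2.415) + (0.400, 0.000) = (6.757, 2.415) m/s.
Bearing = atan2(6.76, 2.41) = 70.33° clockwise from north.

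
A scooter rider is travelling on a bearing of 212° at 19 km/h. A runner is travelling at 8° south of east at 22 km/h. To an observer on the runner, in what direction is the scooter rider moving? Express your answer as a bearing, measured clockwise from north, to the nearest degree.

248°

Taking east as x and north as y: scooter rider velocity = (-10.068, -16.113) km/h; runner velocity = (21.786, -3.062) km/h.
Velocity of scooter rider relative to runner = (-10.068, -16.113) − (21.786, -3.062) = (-31.854, -13.051) km/h.
Bearing = atan2(-31.85, -13.05) = 247.72° clockwise from north.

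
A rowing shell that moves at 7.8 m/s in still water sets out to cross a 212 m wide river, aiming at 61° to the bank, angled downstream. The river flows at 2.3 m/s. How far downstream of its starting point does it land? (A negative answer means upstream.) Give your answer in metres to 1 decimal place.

Perpendicular speed = 6.822 m/s; crossing time = 212 / 6.822 = 31.076 s.
Net downstream speed = 6.082 m/s.
Drift = 6.082 × 31.076 = 188.988 m (downstream).

189.0 m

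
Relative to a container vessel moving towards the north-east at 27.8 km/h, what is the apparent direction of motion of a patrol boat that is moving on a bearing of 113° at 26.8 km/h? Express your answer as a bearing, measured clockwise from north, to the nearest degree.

171°

Taking east as x and north as y: patrol boat velocity = (24.670, -10.472) km/h; container vessel velocity = (19.658, 19.658) km/h.
Velocity of patrol boat relative to container vessel = (24.670, -10.472) − (19.658, 19.658) = (5.012, -30.129) km/h.
Bearing = atan2(5.01, -30.13) = 170.56° clockwise from north.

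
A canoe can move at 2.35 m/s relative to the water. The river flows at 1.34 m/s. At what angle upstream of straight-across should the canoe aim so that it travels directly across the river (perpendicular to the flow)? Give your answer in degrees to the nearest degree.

35°

To cancel the current, the upstream component of the canoe's velocity must equal the flow: 2.35 sin θ = 1.34.
sin θ = 1.34 / 2.35 = 0.5702.
θ = arcsin(0.5702) = 34.765°.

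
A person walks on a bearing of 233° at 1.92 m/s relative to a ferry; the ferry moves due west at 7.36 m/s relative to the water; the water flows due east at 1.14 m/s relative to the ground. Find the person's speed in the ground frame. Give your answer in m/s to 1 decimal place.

7.8 m/s

In east/north components (m/s): person relative to ferry = (-1.533, -1.155); ferry relative to water = (-7.360, 0.000); water relative to ground = (1.140, 0.000).
Sum = (-7.753, -1.155) m/s.
Speed = |(-7.753, -1.155)| = 7.839 m/s.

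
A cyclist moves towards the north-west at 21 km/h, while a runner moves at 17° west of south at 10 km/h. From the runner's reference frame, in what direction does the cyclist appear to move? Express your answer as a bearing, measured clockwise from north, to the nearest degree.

Taking east as x and north as y: cyclist velocity = (-14.849, 14.849) km/h; runner velocity = (-2.924, -9.563) km/h.
Velocity of cyclist relative to runner = (-14.849, 14.849) − (-2.924, -9.563) = (-11.926, 24.412) km/h.
Bearing = atan2(-11.93, 24.41) = 333.96° clockwise from north.

334°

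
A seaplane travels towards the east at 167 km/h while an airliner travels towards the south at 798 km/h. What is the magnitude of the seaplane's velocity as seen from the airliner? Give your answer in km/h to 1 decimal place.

815.3 km/h

Taking east as x and north as y: seaplane velocity = (167.000, 0.000) km/h; airliner velocity = (0.000, -798.000) km/h.
Velocity of seaplane relative to airliner = (167.000, 0.000) − (0.000, -798.000) = (167.000, 798.000) km/h.
Magnitude = |(167.000, 798.000)| = 815.287 km/h.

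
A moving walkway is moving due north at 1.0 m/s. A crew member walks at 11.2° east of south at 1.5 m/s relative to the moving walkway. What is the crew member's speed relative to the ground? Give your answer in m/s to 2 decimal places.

Taking east as x and north as y: moving walkway velocity = (0.000, 1.000) m/s; crew member velocity relative to moving walkway = (0.291, -1.471) m/s.
Velocity relative to ground = (0.000, 1.000) + (0.291, -1.471) = (0.291, -0.471) m/s.
Speed = |(0.291, -0.471)| = 0.554 m/s.

0.55 m/s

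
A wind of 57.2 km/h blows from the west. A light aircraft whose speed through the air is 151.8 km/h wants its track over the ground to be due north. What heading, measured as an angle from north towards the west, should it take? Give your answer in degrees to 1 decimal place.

The wind pushes perpendicular to the desired track; the heading must have a component into the wind equal to 57.2 km/h: 151.8 sin θ = 57.2.
sin θ = 0.3768, so θ = 22.136°.

22.1°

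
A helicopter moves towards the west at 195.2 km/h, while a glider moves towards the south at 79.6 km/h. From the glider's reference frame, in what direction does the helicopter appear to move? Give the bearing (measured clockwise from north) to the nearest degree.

292°

Taking east as x and north as y: helicopter velocity = (-195.200, 0.000) km/h; glider velocity = (0.000, -79.600) km/h.
Velocity of helicopter relative to glider = (-195.200, 0.000) − (0.000, -79.600) = (-195.200, 79.600) km/h.
Bearing = atan2(-195.20, 79.60) = 292.18° clockwise from north.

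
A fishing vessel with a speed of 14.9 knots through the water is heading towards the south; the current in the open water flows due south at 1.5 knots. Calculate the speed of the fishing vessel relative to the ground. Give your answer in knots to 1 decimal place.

Taking east as x and north as y: velocity relative to the water = (0.000, -14.900) knots; the water relative to ground = (0.000, -1.500) knots.
Velocity relative to ground = (0.000, -14.900) + (0.000, -1.500) = (0.000, -16.400) knots.
Speed = |(0.000, -16.400)| = 16.400 knots.

16.4 knots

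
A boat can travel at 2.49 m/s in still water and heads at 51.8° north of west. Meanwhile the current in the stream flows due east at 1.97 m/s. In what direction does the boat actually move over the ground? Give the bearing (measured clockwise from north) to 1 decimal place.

012.4°

Taking east as x and north as y: velocity relative to the water = (-1.540, 1.957) m/s; the water relative to ground = (1.970, 0.000) m/s.
Velocity relative to ground = (-1.540, 1.957) + (1.970, 0.000) = (0.430, 1.957) m/s.
Bearing = atan2(0.43, 1.96) = 12.40° clockwise from north.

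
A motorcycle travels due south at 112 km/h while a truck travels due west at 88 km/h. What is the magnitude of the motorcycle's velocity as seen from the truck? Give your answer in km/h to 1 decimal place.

Taking east as x and north as y: motorcycle velocity = (0.000, -112.000) km/h; truck velocity = (-88.000, 0.000) km/h.
Velocity of motorcycle relative to truck = (0.000, -112.000) − (-88.000, 0.000) = (88.000, -112.000) km/h.
Magnitude = |(88.000, -112.000)| = 142.436 km/h.

142.4 km/h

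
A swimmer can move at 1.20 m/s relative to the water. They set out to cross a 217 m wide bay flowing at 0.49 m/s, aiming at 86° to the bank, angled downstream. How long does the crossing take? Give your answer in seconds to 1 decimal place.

181.3 s

The component of the swimmer's velocity perpendicular to the bank is 1.20 × sin 86° = 1.197 m/s.
The current is parallel to the bank, so it does not affect the crossing time.
Time = 217 / 1.197 = 181.275 s.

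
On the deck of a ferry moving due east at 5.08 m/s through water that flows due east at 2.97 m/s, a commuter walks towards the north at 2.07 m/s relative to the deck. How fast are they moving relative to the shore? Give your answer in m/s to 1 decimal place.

8.3 m/s

In east/north components (m/s): commuter relative to ferry = (0.000, 2.070); ferry relative to water = (5.080, 0.000); water relative to ground = (2.970, 0.000).
Sum = (8.050, 2.070) m/s.
Speed = |(8.050, 2.070)| = 8.312 m/s.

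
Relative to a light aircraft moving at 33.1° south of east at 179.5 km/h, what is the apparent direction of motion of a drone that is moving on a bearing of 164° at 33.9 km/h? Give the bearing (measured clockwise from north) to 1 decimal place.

Taking east as x and north as y: drone velocity = (9.344, -32.587) km/h; light aircraft velocity = (150.371, -98.025) km/h.
Velocity of drone relative to light aircraft = (9.344, -32.587) − (150.371, -98.025) = (-141.026, 65.439) km/h.
Bearing = atan2(-141.03, 65.44) = 294.89° clockwise from north.

294.9°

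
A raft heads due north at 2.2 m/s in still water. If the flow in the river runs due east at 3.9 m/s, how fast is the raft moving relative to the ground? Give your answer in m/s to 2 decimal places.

Taking east as x and north as y: velocity relative to the water = (0.000, 2.200) m/s; the water relative to ground = (3.900, 0.000) m/s.
Velocity relative to ground = (0.000, 2.200) + (3.900, 0.000) = (3.900, 2.200) m/s.
Speed = |(3.900, 2.200)| = 4.478 m/s.

4.48 m/s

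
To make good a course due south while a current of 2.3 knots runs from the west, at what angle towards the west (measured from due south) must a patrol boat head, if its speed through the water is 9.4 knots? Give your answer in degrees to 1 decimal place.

14.2°

The current pushes perpendicular to the desired track; the heading must have a component into the current equal to 2.3 knots: 9.4 sin θ = 2.3.
sin θ = 0.2447, so θ = 14.163°.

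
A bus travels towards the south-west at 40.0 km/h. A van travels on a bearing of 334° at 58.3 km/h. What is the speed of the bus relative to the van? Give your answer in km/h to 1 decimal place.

80.7 km/h

Taking east as x and north as y: bus velocity = (-28.284, -28.284) km/h; van velocity = (-25.557, 52.400) km/h.
Velocity of bus relative to van = (-28.284, -28.284) − (-25.557, 52.400) = (-2.727, -80.684) km/h.
Magnitude = |(-2.727, -80.684)| = 80.730 km/h.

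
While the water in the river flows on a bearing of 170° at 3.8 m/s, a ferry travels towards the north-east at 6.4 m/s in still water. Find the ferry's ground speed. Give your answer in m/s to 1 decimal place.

Taking east as x and north as y: velocity relative to the water = (4.525, 4.525) m/s; the water relative to ground = (0.660, -3.742) m/s.
Velocity relative to ground = (4.525, 4.525) + (0.660, -3.742) = (5.185, 0.783) m/s.
Speed = |(5.185, 0.783)| = 5.244 m/s.

5.2 m/s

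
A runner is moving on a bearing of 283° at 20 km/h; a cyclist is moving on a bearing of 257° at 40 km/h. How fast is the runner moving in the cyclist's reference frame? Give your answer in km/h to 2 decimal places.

Taking east as x and north as y: runner velocity = (-19.487, 4.499) km/h; cyclist velocity = (-38.975, -8.998) km/h.
Velocity of runner relative to cyclist = (-19.487, 4.499) − (-38.975, -8.998) = (19.487, 13.497) km/h.
Magnitude = |(19.487, 13.497)| = 23.705 km/h.

23.71 km/h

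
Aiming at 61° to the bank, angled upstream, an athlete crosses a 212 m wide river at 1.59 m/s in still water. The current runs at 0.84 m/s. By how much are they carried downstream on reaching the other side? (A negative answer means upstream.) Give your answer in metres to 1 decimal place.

10.5 m

Perpendicular speed = 1.391 m/s; crossing time = 212 / 1.391 = 152.447 s.
Net downstream speed = 0.069 m/s.
Drift = 0.069 × 152.447 = 10.542 m (downstream).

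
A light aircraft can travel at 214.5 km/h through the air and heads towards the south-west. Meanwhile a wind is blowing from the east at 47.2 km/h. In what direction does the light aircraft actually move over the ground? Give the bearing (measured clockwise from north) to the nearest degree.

Taking east as x and north as y: velocity relative to the air = (-151.674, -151.674) km/h; the air relative to ground = (-47.200, 0.000) km/h.
Velocity relative to ground = (-151.674, -151.674) + (-47.200, 0.000) = (-198.874, -151.674) km/h.
Bearing = atan2(-198.87, -151.67) = 232.67° clockwise from north.

233°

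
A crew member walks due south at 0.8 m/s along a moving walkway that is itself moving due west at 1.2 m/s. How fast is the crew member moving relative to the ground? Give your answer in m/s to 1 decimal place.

1.4 m/s

Taking east as x and north as y: moving walkway velocity = (-1.200, 0.000) m/s; crew member velocity relative to moving walkway = (0.000, -0.800) m/s.
Velocity relative to ground = (-1.200, 0.000) + (0.000, -0.800) = (-1.200, -0.800) m/s.
Speed = |(-1.200, -0.800)| = 1.442 m/s.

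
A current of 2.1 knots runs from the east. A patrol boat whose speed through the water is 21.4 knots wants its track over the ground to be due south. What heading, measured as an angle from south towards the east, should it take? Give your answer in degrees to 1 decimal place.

5.6°

The current pushes perpendicular to the desired track; the heading must have a component into the current equal to 2.1 knots: 21.4 sin θ = 2.1.
sin θ = 0.0981, so θ = 5.632°.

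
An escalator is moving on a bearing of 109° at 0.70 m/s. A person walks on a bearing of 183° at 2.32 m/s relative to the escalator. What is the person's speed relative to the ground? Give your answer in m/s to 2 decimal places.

Taking east as x and north as y: escalator velocity = (0.662, -0.228) m/s; person velocity relative to escalator = (-0.121, -2.317) m/s.
Velocity relative to ground = (0.662, -0.228) + (-0.121, -2.317) = (0.540, -2.545) m/s.
Speed = |(0.540, -2.545)| = 2.601 m/s.

2.60 m/s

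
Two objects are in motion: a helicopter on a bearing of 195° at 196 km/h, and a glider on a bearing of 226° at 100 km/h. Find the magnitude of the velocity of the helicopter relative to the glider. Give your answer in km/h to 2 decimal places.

Taking east as x and north as y: helicopter velocity = (-50.729, -189.321) km/h; glider velocity = (-71.934, -69.466) km/h.
Velocity of helicopter relative to glider = (-50.729, -189.321) − (-71.934, -69.466) = (21.205, -119.856) km/h.
Magnitude = |(21.205, -119.856)| = 121.717 km/h.

121.72 km/h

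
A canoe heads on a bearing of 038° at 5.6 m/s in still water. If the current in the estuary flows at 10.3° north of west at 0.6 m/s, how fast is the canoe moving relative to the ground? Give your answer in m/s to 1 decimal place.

5.3 m/s

Taking east as x and north as y: velocity relative to the water = (3.448, 4.413) m/s; the water relative to ground = (-0.590, 0.107) m/s.
Velocity relative to ground = (3.448, 4.413) + (-0.590, 0.107) = (2.857, 4.520) m/s.
Speed = |(2.857, 4.520)| = 5.348 m/s.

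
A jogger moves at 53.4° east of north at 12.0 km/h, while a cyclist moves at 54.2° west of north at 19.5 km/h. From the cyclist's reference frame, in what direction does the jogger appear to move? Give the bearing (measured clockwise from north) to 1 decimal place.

Taking east as x and north as y: jogger velocity = (9.634, 7.155) km/h; cyclist velocity = (-15.816, 11.407) km/h.
Velocity of jogger relative to cyclist = (9.634, 7.155) − (-15.816, 11.407) = (25.450, -4.252) km/h.
Bearing = atan2(25.45, -4.25) = 99.49° clockwise from north.

099.5°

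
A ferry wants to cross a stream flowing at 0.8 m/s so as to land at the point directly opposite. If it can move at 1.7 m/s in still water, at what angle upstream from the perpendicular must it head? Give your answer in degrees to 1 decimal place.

28.1°

To cancel the current, the upstream component of the ferry's velocity must equal the flow: 1.7 sin θ = 0.8.
sin θ = 0.8 / 1.7 = 0.4706.
θ = arcsin(0.4706) = 28.072°.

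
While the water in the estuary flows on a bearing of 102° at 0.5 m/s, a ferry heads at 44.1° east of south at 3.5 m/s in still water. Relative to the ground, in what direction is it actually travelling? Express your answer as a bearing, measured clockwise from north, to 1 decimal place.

131.8°

Taking east as x and north as y: velocity relative to the water = (2.436, -2.513) m/s; the water relative to ground = (0.489, -0.104) m/s.
Velocity relative to ground = (2.436, -2.513) + (0.489, -0.104) = (2.925, -2.617) m/s.
Bearing = atan2(2.92, -2.62) = 131.83° clockwise from north.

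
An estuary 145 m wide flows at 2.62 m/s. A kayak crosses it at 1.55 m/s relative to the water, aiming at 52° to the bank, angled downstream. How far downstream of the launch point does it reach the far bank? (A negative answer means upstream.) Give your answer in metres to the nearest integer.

Perpendicular speed = 1.221 m/s; crossing time = 145 / 1.221 = 118.715 s.
Net downstream speed = 3.574 m/s.
Drift = 3.574 × 118.715 = 424.319 m (downstream).

424 m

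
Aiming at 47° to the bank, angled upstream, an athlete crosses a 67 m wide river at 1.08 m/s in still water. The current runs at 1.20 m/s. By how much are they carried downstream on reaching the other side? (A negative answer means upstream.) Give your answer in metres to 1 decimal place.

39.3 m

Perpendicular speed = 0.790 m/s; crossing time = 67 / 0.790 = 84.825 s.
Net downstream speed = 0.463 m/s.
Drift = 0.463 × 84.825 = 39.311 m (downstream).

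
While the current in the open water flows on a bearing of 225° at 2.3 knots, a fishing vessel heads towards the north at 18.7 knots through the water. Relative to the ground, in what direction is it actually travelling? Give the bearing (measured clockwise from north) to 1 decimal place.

354.6°

Taking east as x and north as y: velocity relative to the water = (0.000, 18.700) knots; the water relative to ground = (-1.626, -1.626) knots.
Velocity relative to ground = (0.000, 18.700) + (-1.626, -1.626) = (-1.626, 17.074) knots.
Bearing = atan2(-1.63, 17.07) = 354.56° clockwise from north.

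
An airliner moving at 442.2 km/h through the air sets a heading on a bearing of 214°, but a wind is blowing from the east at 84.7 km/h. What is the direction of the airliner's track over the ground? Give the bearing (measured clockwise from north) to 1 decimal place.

Taking east as x and north as y: velocity relative to the air = (-247.275, -366.600) km/h; the air relative to ground = (-84.700, 0.000) km/h.
Velocity relative to ground = (-247.275, -366.600) + (-84.700, 0.000) = (-331.975, -366.600) km/h.
Bearing = atan2(-331.98, -366.60) = 222.16° clockwise from north.

222.2°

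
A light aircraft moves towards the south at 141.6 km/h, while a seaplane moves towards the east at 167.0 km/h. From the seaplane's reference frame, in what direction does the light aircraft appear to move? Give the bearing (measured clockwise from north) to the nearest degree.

Taking east as x and north as y: light aircraft velocity = (0.000, -141.600) km/h; seaplane velocity = (167.000, 0.000) km/h.
Velocity of light aircraft relative to seaplane = (0.000, -141.600) − (167.000, 0.000) = (-167.000, -141.600) km/h.
Bearing = atan2(-167.00, -141.60) = 229.71° clockwise from north.

230°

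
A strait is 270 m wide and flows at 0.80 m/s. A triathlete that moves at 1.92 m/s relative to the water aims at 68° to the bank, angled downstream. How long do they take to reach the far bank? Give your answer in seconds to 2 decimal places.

151.67 s

The component of the triathlete's velocity perpendicular to the bank is 1.92 × sin 68° = 1.780 m/s.
The flow acts along the bank and has no component across it.
Time = 270 / 1.780 = 151.669 s.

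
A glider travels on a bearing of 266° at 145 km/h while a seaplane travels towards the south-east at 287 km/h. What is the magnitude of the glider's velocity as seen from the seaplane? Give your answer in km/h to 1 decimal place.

397.5 km/h

Taking east as x and north as y: glider velocity = (-144.647, -10.115) km/h; seaplane velocity = (202.940, -202.940) km/h.
Velocity of glider relative to seaplane = (-144.647, -10.115) − (202.940, -202.940) = (-347.586, 192.825) km/h.
Magnitude = |(-347.586, 192.825)| = 397.489 km/h.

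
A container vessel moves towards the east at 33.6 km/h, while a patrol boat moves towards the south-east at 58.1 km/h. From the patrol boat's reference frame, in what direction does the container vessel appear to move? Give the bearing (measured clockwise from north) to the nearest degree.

Taking east as x and north as y: container vessel velocity = (33.600, 0.000) km/h; patrol boat velocity = (41.083, -41.083) km/h.
Velocity of container vessel relative to patrol boat = (33.600, 0.000) − (41.083, -41.083) = (-7.483, 41.083) km/h.
Bearing = atan2(-7.48, 41.08) = 349.68° clockwise from north.

350°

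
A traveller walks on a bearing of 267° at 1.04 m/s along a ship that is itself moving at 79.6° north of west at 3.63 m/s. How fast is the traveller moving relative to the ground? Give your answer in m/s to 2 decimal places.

Taking east as x and north as y: ship velocity = (-0.655, 3.570) m/s; traveller velocity relative to ship = (-1.039, -0.054) m/s.
Velocity relative to ground = (-0.655, 3.570) + (-1.039, -0.054) = (-1.694, 3.516) m/s.
Speed = |(-1.694, 3.516)| = 3.903 m/s.

3.90 m/s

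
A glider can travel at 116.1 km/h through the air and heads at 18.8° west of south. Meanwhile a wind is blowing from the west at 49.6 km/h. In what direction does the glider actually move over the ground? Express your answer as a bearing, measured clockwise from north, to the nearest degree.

174°

Taking east as x and north as y: velocity relative to the air = (-37.415, -109.906) km/h; the air relative to ground = (49.600, 0.000) km/h.
Velocity relative to ground = (-37.415, -109.906) + (49.600, 0.000) = (12.185, -109.906) km/h.
Bearing = atan2(12.18, -109.91) = 173.67° clockwise from north.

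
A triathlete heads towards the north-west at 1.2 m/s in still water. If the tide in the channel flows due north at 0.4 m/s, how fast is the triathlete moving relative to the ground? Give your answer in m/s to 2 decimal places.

Taking east as x and north as y: velocity relative to the water = (-0.849, 0.849) m/s; the water relative to ground = (0.000, 0.400) m/s.
Velocity relative to ground = (-0.849, 0.849) + (0.000, 0.400) = (-0.849, 1.249) m/s.
Speed = |(-0.849, 1.249)| = 1.510 m/s.

1.51 m/s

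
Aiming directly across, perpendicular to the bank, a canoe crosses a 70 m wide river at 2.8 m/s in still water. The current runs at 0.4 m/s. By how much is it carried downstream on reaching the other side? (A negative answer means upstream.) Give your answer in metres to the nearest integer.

Perpendicular speed = 2.800 m/s; crossing time = 70 / 2.800 = 25.000 s.
Net downstream speed = 0.400 m/s.
Drift = 0.400 × 25.000 = 10.000 m (downstream).

10 m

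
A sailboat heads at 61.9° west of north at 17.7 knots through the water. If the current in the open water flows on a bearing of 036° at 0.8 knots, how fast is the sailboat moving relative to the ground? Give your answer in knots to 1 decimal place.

17.6 knots

Taking east as x and north as y: velocity relative to the water = (-15.614, 8.337) knots; the water relative to ground = (0.470, 0.647) knots.
Velocity relative to ground = (-15.614, 8.337) + (0.470, 0.647) = (-15.143, 8.984) knots.
Speed = |(-15.143, 8.984)| = 17.608 knots.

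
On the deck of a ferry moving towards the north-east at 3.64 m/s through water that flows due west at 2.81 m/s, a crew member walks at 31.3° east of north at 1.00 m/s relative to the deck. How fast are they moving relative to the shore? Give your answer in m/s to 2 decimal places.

3.44 m/s

In east/north components (m/s): crew member relative to ferry = (0.520, 0.854); ferry relative to water = (2.574, 2.574); water relative to ground = (-2.810, 0.000).
Sum = (0.283, 3.428) m/s.
Speed = |(0.283, 3.428)| = 3.440 m/s.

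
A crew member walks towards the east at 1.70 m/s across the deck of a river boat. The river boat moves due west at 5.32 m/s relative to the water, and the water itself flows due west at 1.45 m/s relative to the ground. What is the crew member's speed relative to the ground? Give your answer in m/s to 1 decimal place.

5.1 m/s

In east/north components (m/s): crew member relative to river boat = (1.700, 0.000); river boat relative to water = (-5.320, 0.000); water relative to ground = (-1.450, 0.000).
Sum = (-5.070, 0.000) m/s.
Speed = |(-5.070, 0.000)| = 5.070 m/s.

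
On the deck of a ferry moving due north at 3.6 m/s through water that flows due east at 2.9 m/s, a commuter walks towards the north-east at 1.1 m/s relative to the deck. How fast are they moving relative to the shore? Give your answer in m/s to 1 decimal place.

In east/north components (m/s): commuter relative to ferry = (0.778, 0.778); ferry relative to water = (0.000, 3.600); water relative to ground = (2.900, 0.000).
Sum = (3.678, 4.378) m/s.
Speed = |(3.678, 4.378)| = 5.718 m/s.

5.7 m/s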